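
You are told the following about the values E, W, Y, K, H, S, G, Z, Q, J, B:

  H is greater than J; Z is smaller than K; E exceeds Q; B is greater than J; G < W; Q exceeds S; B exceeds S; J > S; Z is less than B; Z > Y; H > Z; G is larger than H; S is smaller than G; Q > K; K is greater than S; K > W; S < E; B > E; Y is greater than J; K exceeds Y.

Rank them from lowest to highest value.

S < J < Y < Z < H < G < W < K < Q < E < B

Each adjacent pair is fixed by a given relation: S < J; J < Y; Y < Z; Z < H; H < G; G < W; W < K; K < Q; Q < E; E < B. Chaining them end to end gives the full order.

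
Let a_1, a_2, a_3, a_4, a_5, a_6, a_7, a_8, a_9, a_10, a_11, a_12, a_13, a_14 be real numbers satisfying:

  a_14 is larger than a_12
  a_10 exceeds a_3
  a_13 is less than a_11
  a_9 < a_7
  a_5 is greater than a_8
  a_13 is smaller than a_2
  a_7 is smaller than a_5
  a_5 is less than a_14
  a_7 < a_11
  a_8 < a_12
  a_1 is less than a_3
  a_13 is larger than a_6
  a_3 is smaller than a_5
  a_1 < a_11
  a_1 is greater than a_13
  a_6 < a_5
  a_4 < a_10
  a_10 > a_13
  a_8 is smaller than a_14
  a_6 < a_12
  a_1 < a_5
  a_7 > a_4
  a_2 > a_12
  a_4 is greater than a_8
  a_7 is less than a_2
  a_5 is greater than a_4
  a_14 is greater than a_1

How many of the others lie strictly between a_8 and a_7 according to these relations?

Chaining upward from a_8 reaches: a_4, a_12, a_10, a_5, a_2, a_11, a_14.
Chaining downward from a_7 reaches: a_4, a_9.
Strictly between a_8 and a_7 are those in both lists: a_4 — 1 element.

1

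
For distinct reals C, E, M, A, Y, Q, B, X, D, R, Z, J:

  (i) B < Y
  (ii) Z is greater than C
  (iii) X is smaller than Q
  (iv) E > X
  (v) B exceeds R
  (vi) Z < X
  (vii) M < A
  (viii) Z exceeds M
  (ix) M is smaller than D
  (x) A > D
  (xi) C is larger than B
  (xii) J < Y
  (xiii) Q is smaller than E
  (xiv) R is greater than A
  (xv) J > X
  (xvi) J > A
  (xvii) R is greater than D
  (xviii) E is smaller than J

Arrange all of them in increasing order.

The consecutive links are each given: M < D; D < A; A < R; R < B; B < C; C < Z; Z < X; X < Q; Q < E; E < J; J < Y.

M < D < A < R < B < C < Z < X < Q < E < J < Y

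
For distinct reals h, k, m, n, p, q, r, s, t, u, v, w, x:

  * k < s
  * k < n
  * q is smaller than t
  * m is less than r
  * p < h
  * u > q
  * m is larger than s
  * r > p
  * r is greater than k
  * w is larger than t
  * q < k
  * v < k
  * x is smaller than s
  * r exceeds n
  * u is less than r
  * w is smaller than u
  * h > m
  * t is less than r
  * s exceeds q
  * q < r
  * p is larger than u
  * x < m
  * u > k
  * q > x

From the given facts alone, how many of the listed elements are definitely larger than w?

4

Directly above w: u.
One step further: p, r (3 so far).
One step further: h (4 so far).
No other element is forced above w by the given relations, so the count is 4.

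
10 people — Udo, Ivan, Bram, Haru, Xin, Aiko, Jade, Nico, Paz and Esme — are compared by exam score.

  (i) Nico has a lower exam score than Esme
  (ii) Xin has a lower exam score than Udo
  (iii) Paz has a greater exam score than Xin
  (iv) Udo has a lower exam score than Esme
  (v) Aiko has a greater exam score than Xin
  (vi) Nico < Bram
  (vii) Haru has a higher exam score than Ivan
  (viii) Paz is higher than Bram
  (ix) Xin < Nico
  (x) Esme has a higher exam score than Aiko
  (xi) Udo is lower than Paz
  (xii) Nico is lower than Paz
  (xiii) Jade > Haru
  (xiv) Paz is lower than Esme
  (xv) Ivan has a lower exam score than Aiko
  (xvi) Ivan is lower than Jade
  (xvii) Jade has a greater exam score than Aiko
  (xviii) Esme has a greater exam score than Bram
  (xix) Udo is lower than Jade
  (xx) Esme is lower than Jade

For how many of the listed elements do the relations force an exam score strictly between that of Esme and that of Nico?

2

The relations place Nico below Esme. An element lies strictly between them when it is forced above Nico and also forced below Esme.
Above Nico: {Bram, Paz, Jade}. Below Esme: {Xin, Ivan, Bram, Aiko, Udo, Paz}.
Intersection: {Bram, Paz} — 2.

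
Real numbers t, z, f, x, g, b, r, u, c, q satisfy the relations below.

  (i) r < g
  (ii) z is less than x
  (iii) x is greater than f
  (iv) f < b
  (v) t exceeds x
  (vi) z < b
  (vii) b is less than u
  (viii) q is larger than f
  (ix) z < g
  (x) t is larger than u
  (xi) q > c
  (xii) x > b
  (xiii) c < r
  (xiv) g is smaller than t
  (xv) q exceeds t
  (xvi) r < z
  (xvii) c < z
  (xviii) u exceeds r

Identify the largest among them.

Chaining downward from q: directly below it, f, c, t; then g, x, u; then r, z, b.
That covers every other element, and nothing is given above q, so q is the largest.

q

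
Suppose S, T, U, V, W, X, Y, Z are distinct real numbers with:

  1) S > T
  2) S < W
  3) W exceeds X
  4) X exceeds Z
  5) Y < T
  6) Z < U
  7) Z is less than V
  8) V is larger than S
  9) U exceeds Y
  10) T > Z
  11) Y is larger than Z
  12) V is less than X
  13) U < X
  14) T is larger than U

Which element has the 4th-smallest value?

Piecing the relations together gives one ordering: Z < Y < U < T < S < V < X < W.
The 4th smallest is T.

T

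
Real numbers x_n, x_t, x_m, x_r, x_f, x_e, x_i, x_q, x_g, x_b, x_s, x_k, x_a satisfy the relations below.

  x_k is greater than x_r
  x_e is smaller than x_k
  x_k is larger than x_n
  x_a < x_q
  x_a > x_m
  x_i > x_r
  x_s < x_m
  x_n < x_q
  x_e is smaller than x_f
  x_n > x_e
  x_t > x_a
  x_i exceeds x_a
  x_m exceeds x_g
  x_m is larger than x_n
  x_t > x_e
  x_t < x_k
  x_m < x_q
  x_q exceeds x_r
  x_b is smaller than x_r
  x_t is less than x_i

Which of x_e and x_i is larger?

The relevant relations are x_e < x_n; x_n < x_m; x_m < x_a; x_a < x_t; x_t < x_i.
Together: x_e < x_n < x_m < x_a < x_t < x_i.
So x_e < x_i; x_i is the larger of the two.

x_i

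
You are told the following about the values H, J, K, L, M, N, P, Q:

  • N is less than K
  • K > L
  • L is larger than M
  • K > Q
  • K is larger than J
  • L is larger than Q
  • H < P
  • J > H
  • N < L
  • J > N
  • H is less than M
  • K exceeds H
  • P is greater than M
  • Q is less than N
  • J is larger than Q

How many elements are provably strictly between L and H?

Chaining upward from H reaches: M, J, P, K.
Chaining downward from L reaches: Q, N, M.
Strictly between H and L are those in both lists: M — 1 element.

1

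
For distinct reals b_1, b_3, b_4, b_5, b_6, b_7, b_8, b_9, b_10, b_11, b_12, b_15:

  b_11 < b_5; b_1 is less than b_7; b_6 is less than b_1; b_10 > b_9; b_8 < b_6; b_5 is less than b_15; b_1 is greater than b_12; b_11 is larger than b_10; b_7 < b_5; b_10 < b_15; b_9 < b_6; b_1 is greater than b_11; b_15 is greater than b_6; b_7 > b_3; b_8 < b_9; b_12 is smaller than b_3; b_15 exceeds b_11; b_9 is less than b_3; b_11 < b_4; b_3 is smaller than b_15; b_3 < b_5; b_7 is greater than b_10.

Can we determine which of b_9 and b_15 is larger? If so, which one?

The relevant relations are b_9 < b_10; b_10 < b_11; b_11 < b_1; b_1 < b_7; b_7 < b_5; b_5 < b_15.
Together: b_9 < b_10 < b_11 < b_1 < b_7 < b_5 < b_15.
So b_15 is larger.

b_15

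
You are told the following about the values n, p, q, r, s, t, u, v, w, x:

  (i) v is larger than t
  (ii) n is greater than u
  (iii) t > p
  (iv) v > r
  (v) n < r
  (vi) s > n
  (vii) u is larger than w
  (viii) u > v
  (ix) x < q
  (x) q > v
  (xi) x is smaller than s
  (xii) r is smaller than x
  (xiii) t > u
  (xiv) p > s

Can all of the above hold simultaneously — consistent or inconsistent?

inconsistent

Chaining the given relations yields u < n < r < x < s < p < t < v, so u < v. But one relation states v < u. These cannot both hold.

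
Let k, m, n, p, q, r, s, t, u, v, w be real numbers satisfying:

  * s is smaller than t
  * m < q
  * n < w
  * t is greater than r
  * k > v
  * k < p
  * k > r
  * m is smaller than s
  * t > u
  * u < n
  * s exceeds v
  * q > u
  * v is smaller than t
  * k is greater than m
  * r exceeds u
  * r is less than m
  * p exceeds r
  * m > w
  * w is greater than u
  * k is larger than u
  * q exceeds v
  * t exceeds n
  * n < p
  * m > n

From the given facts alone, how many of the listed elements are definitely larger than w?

6

From w the given relations immediately reach m.
From those, k, q, s — 4 in total.
From those, p, t — 6 in total.
Nothing else is reachable above w; 6 in all.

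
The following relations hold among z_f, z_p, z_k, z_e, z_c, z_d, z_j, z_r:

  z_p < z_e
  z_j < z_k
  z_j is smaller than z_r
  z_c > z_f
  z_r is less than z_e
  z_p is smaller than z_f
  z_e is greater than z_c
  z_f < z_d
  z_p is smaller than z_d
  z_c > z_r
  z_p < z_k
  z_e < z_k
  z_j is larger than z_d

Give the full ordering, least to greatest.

z_p < z_f < z_d < z_j < z_r < z_c < z_e < z_k

The consecutive links are each given: z_p < z_f; z_f < z_d; z_d < z_j; z_j < z_r; z_r < z_c; z_c < z_e; z_e < z_k.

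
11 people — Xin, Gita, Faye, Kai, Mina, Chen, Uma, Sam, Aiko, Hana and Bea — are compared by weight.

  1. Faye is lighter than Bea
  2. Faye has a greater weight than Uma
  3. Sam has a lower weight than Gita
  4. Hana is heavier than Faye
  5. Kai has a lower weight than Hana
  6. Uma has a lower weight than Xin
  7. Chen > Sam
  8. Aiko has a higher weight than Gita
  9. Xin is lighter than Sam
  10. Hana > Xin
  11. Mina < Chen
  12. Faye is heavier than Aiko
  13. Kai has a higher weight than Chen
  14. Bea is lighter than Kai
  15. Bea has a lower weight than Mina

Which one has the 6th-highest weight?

Faye

The consecutive relations fix a unique order: Uma < Xin < Sam < Gita < Aiko < Faye < Bea < Mina < Chen < Kai < Hana.
Counting 6 from the largest end gives Faye.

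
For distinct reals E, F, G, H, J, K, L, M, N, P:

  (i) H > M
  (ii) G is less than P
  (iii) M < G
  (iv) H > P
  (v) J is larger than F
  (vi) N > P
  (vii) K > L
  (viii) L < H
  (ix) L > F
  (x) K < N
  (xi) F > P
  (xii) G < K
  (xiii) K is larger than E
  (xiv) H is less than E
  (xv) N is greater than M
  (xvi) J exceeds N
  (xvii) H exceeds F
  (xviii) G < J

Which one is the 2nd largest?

Piecing the relations together gives one ordering: M < G < P < F < L < H < E < K < N < J.
Counting 2 from the largest end gives N.

N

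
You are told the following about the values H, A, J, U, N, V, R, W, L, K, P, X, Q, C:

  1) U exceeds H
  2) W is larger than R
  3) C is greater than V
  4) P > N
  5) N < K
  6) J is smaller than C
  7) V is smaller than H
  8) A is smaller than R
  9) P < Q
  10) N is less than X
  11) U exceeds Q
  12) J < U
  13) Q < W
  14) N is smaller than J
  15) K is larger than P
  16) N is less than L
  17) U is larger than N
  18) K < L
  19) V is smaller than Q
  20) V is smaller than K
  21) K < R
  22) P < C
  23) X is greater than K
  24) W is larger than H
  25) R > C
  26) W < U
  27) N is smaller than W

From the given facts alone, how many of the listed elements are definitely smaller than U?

11

From U the given relations immediately reach N, H, J, Q, W.
From those, P, V, R — 8 in total.
From those, A, K, C — 11 in total.
No other element is forced below U by the given relations, so the count is 11.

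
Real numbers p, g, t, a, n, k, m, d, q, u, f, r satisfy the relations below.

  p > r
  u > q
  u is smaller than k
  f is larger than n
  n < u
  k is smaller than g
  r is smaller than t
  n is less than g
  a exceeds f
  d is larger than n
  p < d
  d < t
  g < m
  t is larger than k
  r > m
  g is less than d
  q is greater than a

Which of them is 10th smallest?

The consecutive relations fix a unique order: n < f < a < q < u < k < g < m < r < p < d < t.
Counting 10 from the smallest end gives p.

p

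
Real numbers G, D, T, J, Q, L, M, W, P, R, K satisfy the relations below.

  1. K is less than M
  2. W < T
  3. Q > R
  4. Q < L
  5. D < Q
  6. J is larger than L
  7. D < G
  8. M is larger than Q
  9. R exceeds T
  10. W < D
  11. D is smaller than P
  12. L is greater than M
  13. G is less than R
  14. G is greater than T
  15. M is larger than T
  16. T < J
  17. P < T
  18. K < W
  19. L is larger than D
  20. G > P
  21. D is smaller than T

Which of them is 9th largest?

D

The consecutive relations fix a unique order: K < W < D < P < T < G < R < Q < M < L < J.
The 9th largest is D.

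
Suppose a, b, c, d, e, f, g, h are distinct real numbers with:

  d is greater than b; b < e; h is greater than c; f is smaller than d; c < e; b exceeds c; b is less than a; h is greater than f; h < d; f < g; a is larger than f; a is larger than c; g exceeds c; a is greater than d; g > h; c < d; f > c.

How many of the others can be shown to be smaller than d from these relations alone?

From d the given relations immediately reach c, b, f, h.
No other element is forced below d by the given relations, so the count is 4.

4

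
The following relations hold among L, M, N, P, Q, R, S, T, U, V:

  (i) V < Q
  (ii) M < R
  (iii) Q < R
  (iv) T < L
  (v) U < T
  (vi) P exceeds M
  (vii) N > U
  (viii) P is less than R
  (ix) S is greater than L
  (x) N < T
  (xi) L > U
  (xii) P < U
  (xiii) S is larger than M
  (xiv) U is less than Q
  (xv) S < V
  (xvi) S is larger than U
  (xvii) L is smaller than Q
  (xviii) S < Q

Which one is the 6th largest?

Piecing the relations together gives one ordering: M < P < U < N < T < L < S < V < Q < R.
Counting 6 from the largest end gives T.

T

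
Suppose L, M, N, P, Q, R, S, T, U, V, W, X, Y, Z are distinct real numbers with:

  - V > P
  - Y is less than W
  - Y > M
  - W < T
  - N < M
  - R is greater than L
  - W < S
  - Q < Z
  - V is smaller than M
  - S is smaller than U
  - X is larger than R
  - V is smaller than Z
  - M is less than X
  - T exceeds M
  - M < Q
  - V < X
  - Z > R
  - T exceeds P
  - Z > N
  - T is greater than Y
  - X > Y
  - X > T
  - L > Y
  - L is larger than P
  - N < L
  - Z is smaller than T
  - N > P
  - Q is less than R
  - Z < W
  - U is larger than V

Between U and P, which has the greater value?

The relevant relations are P < V; V < M; M < Y; Y < L; L < R; R < Z; Z < W; W < S; S < U.
Together: P < V < M < Y < L < R < Z < W < S < U.
So P < U; U is the larger of the two.

U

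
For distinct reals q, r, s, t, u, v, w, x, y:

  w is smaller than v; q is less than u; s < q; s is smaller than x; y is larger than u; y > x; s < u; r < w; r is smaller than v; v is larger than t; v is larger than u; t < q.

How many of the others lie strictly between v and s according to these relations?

2

Chaining upward from s reaches: x, q, u, y.
Chaining downward from v reaches: t, q, u, r, w.
Strictly between s and v are those in both lists: q, u — 2 elements.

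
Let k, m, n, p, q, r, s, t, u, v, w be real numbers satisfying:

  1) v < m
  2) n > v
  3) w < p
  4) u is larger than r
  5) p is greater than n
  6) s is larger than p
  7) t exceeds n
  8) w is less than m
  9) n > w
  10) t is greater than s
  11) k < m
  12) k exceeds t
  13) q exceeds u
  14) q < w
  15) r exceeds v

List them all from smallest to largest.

Each adjacent pair is fixed by a given relation: v < r; r < u; u < q; q < w; w < n; n < p; p < s; s < t; t < k; k < m. Chaining them end to end gives the full order.

v < r < u < q < w < n < p < s < t < k < m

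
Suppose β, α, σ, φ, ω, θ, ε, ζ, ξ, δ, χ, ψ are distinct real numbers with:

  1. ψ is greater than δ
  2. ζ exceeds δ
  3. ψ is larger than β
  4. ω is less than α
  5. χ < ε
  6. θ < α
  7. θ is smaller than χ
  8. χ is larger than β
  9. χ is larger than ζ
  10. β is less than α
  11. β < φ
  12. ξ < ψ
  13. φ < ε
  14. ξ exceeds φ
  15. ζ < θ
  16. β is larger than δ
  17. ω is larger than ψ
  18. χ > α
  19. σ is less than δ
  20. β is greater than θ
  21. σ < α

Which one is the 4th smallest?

θ

Piecing the relations together gives one ordering: σ < δ < ζ < θ < β < φ < ξ < ψ < ω < α < χ < ε.
Counting 4 from the smallest end gives θ.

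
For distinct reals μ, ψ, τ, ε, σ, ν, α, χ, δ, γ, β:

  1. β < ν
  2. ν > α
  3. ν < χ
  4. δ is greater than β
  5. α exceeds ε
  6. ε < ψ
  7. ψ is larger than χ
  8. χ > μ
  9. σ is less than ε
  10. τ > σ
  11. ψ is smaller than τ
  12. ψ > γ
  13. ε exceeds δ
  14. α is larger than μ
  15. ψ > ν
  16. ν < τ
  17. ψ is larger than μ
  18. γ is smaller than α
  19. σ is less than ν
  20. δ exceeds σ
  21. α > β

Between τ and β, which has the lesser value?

β < δ and δ < ε give β < ε.
With ε < α: β < δ < ε < α.
Then α < ν extends the chain to ν.
With ν < χ: β < δ < ε < α < ν < χ.
With χ < ψ: β < δ < ε < α < ν < χ < ψ.
Then ψ < τ extends the chain to τ.
So β < τ; β is the smaller of the two.

β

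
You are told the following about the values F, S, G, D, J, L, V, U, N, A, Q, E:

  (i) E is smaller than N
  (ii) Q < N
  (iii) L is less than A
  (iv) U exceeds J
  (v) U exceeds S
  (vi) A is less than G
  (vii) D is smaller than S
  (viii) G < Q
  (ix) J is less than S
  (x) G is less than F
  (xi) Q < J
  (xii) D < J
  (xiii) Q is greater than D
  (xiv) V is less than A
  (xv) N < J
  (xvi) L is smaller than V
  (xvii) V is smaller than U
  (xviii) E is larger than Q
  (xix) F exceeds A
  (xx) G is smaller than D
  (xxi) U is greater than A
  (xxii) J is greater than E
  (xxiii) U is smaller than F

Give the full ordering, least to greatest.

Nothing is placed below L, so it is least; from there L < V; V < A; A < G; G < D; D < Q; Q < E; E < N; N < J; J < S; S < U; U < F, each given directly.

L < V < A < G < D < Q < E < N < J < S < U < F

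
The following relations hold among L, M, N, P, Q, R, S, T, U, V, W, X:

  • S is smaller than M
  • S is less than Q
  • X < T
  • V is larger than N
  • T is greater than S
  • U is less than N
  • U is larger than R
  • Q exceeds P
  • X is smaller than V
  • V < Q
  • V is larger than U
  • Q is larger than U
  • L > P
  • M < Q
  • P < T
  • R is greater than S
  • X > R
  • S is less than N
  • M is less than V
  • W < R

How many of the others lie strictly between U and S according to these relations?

1

Chaining upward from S reaches: R, X, M, N, V, T, Q.
Chaining downward from U reaches: W, R.
Strictly between S and U are those in both lists: R — 1 element.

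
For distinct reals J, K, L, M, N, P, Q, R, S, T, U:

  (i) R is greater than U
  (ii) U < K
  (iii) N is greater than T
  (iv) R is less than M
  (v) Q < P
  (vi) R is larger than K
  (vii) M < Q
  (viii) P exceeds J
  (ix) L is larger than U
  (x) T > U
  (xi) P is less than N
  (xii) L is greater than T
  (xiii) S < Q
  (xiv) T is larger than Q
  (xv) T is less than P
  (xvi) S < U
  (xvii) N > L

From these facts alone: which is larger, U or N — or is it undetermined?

N

U < K and K < R give U < R.
Then R < M extends the chain to M.
With M < Q: U < K < R < M < Q.
With Q < T: U < K < R < M < Q < T.
Then T < L extends the chain to L.
Then L < N extends the chain to N.
So N is larger.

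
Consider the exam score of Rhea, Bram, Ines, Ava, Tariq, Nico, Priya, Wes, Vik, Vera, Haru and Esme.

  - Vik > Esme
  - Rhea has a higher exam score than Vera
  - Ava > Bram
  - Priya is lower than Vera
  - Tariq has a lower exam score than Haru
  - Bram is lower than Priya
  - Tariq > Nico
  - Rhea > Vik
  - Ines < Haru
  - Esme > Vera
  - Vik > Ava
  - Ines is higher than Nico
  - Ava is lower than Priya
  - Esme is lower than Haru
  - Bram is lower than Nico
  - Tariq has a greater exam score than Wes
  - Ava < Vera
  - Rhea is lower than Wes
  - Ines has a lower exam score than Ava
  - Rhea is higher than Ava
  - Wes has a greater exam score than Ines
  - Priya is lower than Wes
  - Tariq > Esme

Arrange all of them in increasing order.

Bram < Nico < Ines < Ava < Priya < Vera < Esme < Vik < Rhea < Wes < Tariq < Haru

Nothing is placed below Bram, so it is least; from there Bram < Nico; Nico < Ines; Ines < Ava; Ava < Priya; Priya < Vera; Vera < Esme; Esme < Vik; Vik < Rhea; Rhea < Wes; Wes < Tariq; Tariq < Haru, each given directly.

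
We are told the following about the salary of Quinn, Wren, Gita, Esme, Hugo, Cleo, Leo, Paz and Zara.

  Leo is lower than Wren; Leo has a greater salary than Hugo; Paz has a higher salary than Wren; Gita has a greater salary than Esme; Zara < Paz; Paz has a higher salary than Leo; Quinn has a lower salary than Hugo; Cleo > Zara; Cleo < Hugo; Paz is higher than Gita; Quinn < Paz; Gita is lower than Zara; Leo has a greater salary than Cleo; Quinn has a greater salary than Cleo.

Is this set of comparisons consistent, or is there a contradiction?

Every relation is compatible with Esme < Gita < Zara < Cleo < Quinn < Hugo < Leo < Wren < Paz; the set is consistent.

consistent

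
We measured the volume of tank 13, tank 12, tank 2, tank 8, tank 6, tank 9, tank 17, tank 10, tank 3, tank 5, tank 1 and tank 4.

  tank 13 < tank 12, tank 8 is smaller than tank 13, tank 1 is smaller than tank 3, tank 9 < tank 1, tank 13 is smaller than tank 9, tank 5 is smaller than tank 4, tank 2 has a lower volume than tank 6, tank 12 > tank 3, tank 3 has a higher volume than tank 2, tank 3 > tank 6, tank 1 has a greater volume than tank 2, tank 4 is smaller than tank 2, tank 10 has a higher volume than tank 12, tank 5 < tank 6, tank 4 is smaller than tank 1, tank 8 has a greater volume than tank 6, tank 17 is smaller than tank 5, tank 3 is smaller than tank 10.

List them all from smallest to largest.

tank 17 < tank 5 < tank 4 < tank 2 < tank 6 < tank 8 < tank 13 < tank 9 < tank 1 < tank 3 < tank 12 < tank 10

The consecutive links are each given: tank 17 < tank 5; tank 5 < tank 4; tank 4 < tank 2; tank 2 < tank 6; tank 6 < tank 8; tank 8 < tank 13; tank 13 < tank 9; tank 9 < tank 1; tank 1 < tank 3; tank 3 < tank 12; tank 12 < tank 10.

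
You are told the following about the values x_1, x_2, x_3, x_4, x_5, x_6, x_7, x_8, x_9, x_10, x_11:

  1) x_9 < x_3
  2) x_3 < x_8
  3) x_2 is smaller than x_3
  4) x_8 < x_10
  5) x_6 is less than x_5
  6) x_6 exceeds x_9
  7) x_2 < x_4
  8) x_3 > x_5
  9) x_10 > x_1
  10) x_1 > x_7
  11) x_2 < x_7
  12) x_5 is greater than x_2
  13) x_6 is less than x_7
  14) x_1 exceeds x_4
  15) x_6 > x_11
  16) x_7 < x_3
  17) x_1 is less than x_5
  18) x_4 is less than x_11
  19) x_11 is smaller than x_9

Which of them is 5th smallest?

The consecutive relations fix a unique order: x_2 < x_4 < x_11 < x_9 < x_6 < x_7 < x_1 < x_5 < x_3 < x_8 < x_10.
The 5th smallest is x_6.

x_6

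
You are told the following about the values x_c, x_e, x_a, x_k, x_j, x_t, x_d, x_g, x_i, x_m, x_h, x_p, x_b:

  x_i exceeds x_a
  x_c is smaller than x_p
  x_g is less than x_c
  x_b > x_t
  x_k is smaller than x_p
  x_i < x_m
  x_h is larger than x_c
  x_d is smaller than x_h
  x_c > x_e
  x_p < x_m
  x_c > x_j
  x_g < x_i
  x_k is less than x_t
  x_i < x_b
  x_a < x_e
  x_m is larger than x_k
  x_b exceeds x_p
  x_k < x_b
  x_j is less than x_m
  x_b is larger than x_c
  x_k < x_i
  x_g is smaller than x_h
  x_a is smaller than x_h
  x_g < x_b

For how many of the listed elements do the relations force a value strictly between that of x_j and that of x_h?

1

Chaining upward from x_j reaches: x_c, x_p, x_m, x_b.
Chaining downward from x_h reaches: x_g, x_d, x_a, x_e, x_c.
Strictly between x_j and x_h are those in both lists: x_c — 1 element.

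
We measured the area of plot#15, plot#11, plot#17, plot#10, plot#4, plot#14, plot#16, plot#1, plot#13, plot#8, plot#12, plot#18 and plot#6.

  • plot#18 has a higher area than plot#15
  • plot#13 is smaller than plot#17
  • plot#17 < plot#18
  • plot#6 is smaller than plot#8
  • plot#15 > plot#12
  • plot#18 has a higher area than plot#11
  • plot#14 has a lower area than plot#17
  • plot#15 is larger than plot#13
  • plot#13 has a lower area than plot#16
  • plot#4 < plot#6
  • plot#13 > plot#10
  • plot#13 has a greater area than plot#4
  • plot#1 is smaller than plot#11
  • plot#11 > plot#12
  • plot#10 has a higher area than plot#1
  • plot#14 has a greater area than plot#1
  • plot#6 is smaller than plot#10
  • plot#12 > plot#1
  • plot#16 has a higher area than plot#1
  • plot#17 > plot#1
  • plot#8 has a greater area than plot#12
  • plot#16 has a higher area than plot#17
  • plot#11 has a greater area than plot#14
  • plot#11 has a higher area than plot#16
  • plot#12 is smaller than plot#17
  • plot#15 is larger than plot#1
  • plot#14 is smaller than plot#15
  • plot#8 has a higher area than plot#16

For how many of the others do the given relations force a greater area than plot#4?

9

From plot#4 the given relations immediately reach plot#6, plot#13.
From those, plot#10, plot#17, plot#16, plot#15, plot#8 — 7 in total.
From those, plot#11, plot#18 — 9 in total.
Nothing else is reachable above plot#4; 9 in all.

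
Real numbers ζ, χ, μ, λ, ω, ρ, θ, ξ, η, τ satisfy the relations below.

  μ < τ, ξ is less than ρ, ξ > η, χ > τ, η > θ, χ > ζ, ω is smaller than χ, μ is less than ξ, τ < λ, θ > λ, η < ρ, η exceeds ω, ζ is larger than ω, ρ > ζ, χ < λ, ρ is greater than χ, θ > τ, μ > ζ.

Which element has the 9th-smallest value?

Chaining the given pairs: ω < ζ < μ < τ < χ < λ < θ < η < ξ < ρ.
Counting 9 from the smallest end gives ξ.

ξ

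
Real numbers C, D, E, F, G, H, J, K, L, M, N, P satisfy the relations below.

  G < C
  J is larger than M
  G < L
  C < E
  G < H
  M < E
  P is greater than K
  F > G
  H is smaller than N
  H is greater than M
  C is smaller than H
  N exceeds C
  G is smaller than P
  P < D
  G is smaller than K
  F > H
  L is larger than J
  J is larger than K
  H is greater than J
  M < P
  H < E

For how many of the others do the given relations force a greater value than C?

From C the given relations immediately reach H, E, N.
From those, F — 4 in total.
No other element is forced above C by the given relations, so the count is 4.

4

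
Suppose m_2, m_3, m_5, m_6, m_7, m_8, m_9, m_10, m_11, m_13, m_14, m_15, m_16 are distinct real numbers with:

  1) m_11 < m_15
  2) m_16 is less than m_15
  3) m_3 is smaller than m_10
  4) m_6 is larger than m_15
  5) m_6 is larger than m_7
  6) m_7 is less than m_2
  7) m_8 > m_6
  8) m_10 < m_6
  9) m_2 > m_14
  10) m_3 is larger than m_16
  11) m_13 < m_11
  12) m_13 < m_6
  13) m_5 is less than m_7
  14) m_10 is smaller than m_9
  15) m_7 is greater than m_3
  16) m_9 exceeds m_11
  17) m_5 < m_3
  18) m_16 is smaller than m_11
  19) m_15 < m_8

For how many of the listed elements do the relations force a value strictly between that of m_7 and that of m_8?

Chaining upward from m_7 reaches: m_2, m_6.
Chaining downward from m_8 reaches: m_5, m_16, m_3, m_13, m_11, m_15, m_10, m_6.
Strictly between m_7 and m_8 are those in both lists: m_6 — 1 element.

1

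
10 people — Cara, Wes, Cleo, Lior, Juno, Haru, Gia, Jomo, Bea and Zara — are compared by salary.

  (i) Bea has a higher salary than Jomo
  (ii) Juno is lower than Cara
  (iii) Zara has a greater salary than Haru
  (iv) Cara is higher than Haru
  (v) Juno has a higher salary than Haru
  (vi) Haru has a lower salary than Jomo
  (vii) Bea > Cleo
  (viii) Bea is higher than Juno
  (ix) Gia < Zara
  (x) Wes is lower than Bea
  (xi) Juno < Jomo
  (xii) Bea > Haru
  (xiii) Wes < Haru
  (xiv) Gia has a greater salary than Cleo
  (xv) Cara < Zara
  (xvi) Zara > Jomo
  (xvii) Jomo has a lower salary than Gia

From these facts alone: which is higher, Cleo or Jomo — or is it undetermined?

undetermined

Following every chain through Cleo: above Cleo we get Gia, Bea, Zara.
Jomo is not reached, and no chain runs the other way from Jomo to Cleo.
So the given relations leave the order of Cleo and Jomo undetermined.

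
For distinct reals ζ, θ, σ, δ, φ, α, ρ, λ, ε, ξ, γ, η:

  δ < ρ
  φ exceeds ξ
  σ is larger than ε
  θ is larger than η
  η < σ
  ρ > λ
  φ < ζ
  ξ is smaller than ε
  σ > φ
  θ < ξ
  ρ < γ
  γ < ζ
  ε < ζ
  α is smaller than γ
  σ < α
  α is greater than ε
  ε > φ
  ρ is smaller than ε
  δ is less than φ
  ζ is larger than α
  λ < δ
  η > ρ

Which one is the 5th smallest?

θ

Piecing the relations together gives one ordering: λ < δ < ρ < η < θ < ξ < φ < ε < σ < α < γ < ζ.
The 5th smallest is θ.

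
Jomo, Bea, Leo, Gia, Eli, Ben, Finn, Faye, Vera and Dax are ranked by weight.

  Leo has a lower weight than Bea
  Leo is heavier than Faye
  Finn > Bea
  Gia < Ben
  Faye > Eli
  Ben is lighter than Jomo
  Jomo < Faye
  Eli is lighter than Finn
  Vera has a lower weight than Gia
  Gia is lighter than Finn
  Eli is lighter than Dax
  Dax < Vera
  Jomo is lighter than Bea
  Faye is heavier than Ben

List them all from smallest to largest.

The consecutive links are each given: Eli < Dax; Dax < Vera; Vera < Gia; Gia < Ben; Ben < Jomo; Jomo < Faye; Faye < Leo; Leo < Bea; Bea < Finn.

Eli < Dax < Vera < Gia < Ben < Jomo < Faye < Leo < Bea < Finn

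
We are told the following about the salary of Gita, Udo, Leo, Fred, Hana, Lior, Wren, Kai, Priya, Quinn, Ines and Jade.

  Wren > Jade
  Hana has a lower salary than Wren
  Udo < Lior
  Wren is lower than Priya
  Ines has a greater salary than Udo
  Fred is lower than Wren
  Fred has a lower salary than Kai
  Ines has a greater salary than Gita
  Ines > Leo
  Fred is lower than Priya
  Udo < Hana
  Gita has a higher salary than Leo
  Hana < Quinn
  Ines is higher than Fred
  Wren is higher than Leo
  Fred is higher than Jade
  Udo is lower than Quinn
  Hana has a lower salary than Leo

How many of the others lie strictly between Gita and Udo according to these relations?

The relations place Udo below Gita. An element lies strictly between them when it is forced above Udo and also forced below Gita.
Above Udo: {Hana, Leo, Wren, Priya, Ines, Quinn, Lior}. Below Gita: {Hana, Leo}.
Intersection: {Hana, Leo} — 2.

2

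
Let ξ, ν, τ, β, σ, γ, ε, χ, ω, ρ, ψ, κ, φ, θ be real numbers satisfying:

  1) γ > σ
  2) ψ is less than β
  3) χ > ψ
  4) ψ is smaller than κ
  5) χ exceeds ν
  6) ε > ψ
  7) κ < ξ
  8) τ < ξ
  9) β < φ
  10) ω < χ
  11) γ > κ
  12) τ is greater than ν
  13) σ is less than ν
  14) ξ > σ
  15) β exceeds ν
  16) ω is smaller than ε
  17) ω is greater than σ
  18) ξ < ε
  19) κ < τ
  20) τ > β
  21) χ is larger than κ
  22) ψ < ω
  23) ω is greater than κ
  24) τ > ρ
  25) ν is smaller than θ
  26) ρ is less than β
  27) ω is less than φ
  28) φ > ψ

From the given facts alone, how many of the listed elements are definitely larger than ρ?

The elements the relations force above ρ are β, τ, ξ, ε, φ — no chain reaches any other.
That is 5.

5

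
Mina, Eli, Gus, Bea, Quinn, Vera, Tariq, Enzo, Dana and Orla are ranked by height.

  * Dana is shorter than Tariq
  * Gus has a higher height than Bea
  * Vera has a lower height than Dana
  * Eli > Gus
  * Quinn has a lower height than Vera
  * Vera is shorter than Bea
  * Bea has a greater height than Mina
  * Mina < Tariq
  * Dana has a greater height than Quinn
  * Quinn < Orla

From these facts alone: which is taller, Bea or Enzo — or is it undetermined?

Following every chain through Bea: above Bea we get Gus, Eli; below Bea we get Quinn, Mina, Vera.
Enzo is not reached, and no chain runs the other way from Enzo to Bea.
So the given relations leave the order of Bea and Enzo undetermined.

undetermined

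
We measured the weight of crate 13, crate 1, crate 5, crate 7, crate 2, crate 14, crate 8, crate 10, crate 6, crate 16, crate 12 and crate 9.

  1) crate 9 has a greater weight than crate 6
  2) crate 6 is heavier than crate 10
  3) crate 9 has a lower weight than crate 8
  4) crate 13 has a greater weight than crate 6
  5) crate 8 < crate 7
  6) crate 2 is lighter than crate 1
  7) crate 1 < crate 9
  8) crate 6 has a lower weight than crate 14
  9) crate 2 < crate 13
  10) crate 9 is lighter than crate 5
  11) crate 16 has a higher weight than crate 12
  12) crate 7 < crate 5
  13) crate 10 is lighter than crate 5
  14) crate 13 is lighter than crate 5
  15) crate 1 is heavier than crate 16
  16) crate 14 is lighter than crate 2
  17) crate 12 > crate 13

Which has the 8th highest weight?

Chaining the given pairs: crate 10 < crate 6 < crate 14 < crate 2 < crate 13 < crate 12 < crate 16 < crate 1 < crate 9 < crate 8 < crate 7 < crate 5.
The 8th largest is crate 13.

crate 13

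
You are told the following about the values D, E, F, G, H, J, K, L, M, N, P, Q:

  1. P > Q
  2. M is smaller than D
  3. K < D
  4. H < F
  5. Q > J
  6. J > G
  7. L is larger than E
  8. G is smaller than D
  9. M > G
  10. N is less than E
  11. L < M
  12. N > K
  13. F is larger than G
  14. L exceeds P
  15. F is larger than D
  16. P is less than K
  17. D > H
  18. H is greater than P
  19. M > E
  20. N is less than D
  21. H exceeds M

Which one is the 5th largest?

L

Chaining the given pairs: G < J < Q < P < K < N < E < L < M < H < D < F.
The 5th largest is L.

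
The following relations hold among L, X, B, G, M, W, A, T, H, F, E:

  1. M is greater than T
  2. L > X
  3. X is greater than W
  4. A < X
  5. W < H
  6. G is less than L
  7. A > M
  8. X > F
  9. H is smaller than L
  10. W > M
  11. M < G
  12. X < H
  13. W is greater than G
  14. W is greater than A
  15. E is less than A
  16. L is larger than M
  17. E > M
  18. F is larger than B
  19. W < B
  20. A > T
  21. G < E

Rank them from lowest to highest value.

T < M < G < E < A < W < B < F < X < H < L

The consecutive links are each given: T < M; M < G; G < E; E < A; A < W; W < B; B < F; F < X; X < H; H < L.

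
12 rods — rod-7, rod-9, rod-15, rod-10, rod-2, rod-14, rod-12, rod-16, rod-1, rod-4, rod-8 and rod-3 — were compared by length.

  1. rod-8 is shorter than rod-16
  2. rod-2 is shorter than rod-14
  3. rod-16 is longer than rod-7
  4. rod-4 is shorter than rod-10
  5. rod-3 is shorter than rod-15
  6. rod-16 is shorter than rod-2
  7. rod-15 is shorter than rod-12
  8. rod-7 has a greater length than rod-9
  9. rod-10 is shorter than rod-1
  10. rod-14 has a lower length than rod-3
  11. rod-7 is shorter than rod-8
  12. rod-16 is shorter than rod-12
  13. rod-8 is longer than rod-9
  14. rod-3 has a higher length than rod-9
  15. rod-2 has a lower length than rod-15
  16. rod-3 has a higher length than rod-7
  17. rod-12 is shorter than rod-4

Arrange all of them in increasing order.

The consecutive links are each given: rod-9 < rod-7; rod-7 < rod-8; rod-8 < rod-16; rod-16 < rod-2; rod-2 < rod-14; rod-14 < rod-3; rod-3 < rod-15; rod-15 < rod-12; rod-12 < rod-4; rod-4 < rod-10; rod-10 < rod-1.

rod-9 < rod-7 < rod-8 < rod-16 < rod-2 < rod-14 < rod-3 < rod-15 < rod-12 < rod-4 < rod-10 < rod-1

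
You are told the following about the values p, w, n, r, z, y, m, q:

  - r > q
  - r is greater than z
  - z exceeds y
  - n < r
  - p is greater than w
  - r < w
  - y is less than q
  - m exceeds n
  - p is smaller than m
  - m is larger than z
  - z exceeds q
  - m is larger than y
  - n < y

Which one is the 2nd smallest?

Piecing the relations together gives one ordering: n < y < q < z < r < w < p < m.
The 2nd smallest is y.

y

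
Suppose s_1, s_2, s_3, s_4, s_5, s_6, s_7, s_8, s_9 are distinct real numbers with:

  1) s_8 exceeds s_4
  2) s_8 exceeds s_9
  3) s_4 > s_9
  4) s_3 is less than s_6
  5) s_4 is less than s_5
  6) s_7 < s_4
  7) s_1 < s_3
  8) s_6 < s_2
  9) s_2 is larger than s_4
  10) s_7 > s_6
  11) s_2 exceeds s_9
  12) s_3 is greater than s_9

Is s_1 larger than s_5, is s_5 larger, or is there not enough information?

Link the given pairs in sequence: s_1 < s_3; s_3 < s_6; s_6 < s_7; s_7 < s_4; s_4 < s_5.
Together: s_1 < s_3 < s_6 < s_7 < s_4 < s_5.
So s_5 is larger.

s_5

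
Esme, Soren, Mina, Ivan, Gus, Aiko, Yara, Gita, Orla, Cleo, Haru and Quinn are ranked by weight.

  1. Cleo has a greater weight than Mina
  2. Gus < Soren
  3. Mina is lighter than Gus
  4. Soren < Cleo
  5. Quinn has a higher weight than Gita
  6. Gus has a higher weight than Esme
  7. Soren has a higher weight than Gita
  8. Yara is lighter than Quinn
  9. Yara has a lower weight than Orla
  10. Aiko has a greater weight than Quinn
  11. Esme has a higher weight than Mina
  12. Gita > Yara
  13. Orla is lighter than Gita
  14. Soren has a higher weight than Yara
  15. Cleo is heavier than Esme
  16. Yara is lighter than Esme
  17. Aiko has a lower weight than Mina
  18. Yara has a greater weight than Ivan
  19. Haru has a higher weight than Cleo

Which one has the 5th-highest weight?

Piecing the relations together gives one ordering: Ivan < Yara < Orla < Gita < Quinn < Aiko < Mina < Esme < Gus < Soren < Cleo < Haru.
Counting 5 from the largest end gives Esme.

Esme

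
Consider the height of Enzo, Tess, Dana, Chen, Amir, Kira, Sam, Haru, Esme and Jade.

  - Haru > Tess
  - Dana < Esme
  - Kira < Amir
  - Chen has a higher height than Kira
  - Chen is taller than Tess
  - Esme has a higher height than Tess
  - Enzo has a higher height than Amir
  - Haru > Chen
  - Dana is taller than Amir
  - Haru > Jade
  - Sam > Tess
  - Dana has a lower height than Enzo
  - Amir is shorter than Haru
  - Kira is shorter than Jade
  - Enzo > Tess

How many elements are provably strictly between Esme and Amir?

Chaining upward from Amir reaches: Dana, Enzo, Haru.
Chaining downward from Esme reaches: Tess, Kira, Dana.
Strictly between Amir and Esme are those in both lists: Dana — 1 element.

1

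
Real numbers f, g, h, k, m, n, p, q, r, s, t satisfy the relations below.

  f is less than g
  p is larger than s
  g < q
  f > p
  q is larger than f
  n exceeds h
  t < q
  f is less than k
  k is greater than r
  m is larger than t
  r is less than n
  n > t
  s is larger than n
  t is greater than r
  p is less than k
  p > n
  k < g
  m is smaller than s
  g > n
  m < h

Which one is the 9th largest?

m

Piecing the relations together gives one ordering: r < t < m < h < n < s < p < f < k < g < q.
Counting 9 from the largest end gives m.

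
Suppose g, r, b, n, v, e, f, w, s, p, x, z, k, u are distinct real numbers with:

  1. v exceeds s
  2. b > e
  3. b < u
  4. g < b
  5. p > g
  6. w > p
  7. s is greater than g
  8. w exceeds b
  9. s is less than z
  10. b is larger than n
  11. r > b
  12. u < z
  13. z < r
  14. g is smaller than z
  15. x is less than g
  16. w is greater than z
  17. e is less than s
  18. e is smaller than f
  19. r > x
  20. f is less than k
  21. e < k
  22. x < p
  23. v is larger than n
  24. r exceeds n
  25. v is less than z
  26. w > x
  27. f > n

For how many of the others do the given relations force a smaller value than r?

Directly below r: n, x, b, z.
One step further: e, g, s, v, u (9 so far).
No other element is forced below r by the given relations, so the count is 9.

9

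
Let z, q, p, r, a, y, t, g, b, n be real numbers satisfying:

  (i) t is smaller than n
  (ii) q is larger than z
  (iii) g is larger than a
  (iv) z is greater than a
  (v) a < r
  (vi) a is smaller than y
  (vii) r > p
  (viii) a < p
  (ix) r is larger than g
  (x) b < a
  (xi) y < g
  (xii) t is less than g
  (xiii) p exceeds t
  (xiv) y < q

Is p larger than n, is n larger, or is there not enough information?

undetermined

Following every chain through n: below n we get t.
p is not reached, and no chain runs the other way from p to n.
So the given relations leave the order of n and p undetermined.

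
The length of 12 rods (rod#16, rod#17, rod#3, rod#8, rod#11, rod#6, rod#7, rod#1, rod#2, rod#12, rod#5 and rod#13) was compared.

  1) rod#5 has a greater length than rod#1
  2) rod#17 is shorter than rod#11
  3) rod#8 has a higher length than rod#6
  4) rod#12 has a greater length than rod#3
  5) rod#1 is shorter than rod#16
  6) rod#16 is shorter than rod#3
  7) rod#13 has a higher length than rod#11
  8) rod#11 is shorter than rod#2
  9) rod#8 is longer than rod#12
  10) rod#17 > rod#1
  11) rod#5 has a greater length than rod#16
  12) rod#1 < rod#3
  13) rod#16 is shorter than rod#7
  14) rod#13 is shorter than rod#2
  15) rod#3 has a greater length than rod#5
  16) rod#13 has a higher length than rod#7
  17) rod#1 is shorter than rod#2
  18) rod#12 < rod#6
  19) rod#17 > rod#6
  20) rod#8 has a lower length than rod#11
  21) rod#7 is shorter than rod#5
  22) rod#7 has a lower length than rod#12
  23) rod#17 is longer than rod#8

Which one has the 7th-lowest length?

Piecing the relations together gives one ordering: rod#1 < rod#16 < rod#7 < rod#5 < rod#3 < rod#12 < rod#6 < rod#8 < rod#17 < rod#11 < rod#13 < rod#2.
Counting 7 from the smallest end gives rod#6.

rod#6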